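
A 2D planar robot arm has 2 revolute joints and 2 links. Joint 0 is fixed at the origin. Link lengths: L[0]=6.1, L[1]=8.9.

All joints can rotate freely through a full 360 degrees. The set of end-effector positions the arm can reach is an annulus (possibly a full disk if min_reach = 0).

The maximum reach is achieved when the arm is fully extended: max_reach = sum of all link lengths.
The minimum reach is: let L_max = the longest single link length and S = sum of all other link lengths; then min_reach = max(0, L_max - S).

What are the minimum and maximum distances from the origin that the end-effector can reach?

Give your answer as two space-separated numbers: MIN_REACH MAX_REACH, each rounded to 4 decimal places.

Answer: 2.8000 15.0000

Derivation:
Link lengths: [6.1, 8.9]
max_reach = 6.1 + 8.9 = 15
L_max = max([6.1, 8.9]) = 8.9
S (sum of others) = 15 - 8.9 = 6.1
min_reach = max(0, 8.9 - 6.1) = max(0, 2.8) = 2.8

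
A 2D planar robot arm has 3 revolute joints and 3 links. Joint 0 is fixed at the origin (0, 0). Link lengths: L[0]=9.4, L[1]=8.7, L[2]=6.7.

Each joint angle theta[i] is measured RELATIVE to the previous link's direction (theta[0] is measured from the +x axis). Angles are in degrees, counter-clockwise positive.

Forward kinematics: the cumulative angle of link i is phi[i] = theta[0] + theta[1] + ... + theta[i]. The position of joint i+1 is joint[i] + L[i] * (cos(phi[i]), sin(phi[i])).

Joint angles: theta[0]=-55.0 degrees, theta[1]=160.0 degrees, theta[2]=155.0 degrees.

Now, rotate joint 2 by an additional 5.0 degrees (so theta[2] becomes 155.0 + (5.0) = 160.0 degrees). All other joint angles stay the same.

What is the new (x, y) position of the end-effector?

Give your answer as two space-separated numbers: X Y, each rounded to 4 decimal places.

Answer: 2.5559 -5.9710

Derivation:
joint[0] = (0.0000, 0.0000)  (base)
link 0: phi[0] = -55 = -55 deg
  cos(-55 deg) = 0.5736, sin(-55 deg) = -0.8192
  joint[1] = (0.0000, 0.0000) + 9.4 * (0.5736, -0.8192) = (0.0000 + 5.3916, 0.0000 + -7.7000) = (5.3916, -7.7000)
link 1: phi[1] = -55 + 160 = 105 deg
  cos(105 deg) = -0.2588, sin(105 deg) = 0.9659
  joint[2] = (5.3916, -7.7000) + 8.7 * (-0.2588, 0.9659) = (5.3916 + -2.2517, -7.7000 + 8.4036) = (3.1399, 0.7035)
link 2: phi[2] = -55 + 160 + 160 = 265 deg
  cos(265 deg) = -0.0872, sin(265 deg) = -0.9962
  joint[3] = (3.1399, 0.7035) + 6.7 * (-0.0872, -0.9962) = (3.1399 + -0.5839, 0.7035 + -6.6745) = (2.5559, -5.9710)
End effector: (2.5559, -5.9710)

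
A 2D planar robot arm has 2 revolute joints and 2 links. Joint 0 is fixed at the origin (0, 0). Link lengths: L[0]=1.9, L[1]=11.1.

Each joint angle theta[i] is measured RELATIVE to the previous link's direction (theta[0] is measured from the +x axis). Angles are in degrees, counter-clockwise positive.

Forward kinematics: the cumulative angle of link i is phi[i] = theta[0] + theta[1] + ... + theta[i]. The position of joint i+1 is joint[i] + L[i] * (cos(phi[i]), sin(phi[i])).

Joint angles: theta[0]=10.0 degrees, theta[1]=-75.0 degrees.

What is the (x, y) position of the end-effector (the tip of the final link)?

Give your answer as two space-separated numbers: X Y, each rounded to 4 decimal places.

joint[0] = (0.0000, 0.0000)  (base)
link 0: phi[0] = 10 = 10 deg
  cos(10 deg) = 0.9848, sin(10 deg) = 0.1736
  joint[1] = (0.0000, 0.0000) + 1.9 * (0.9848, 0.1736) = (0.0000 + 1.8711, 0.0000 + 0.3299) = (1.8711, 0.3299)
link 1: phi[1] = 10 + -75 = -65 deg
  cos(-65 deg) = 0.4226, sin(-65 deg) = -0.9063
  joint[2] = (1.8711, 0.3299) + 11.1 * (0.4226, -0.9063) = (1.8711 + 4.6911, 0.3299 + -10.0600) = (6.5622, -9.7301)
End effector: (6.5622, -9.7301)

Answer: 6.5622 -9.7301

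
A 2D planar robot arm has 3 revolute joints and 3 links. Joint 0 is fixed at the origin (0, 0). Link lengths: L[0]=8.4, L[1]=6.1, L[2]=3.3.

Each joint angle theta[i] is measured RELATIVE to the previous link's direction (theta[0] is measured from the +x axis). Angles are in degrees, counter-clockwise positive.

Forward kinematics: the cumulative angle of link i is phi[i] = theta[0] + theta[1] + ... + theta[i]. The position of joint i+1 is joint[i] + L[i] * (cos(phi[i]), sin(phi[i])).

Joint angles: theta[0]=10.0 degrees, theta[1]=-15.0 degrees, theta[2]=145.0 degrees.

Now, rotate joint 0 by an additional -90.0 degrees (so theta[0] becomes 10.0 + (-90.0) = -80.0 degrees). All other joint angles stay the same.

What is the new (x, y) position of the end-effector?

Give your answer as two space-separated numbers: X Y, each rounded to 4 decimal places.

joint[0] = (0.0000, 0.0000)  (base)
link 0: phi[0] = -80 = -80 deg
  cos(-80 deg) = 0.1736, sin(-80 deg) = -0.9848
  joint[1] = (0.0000, 0.0000) + 8.4 * (0.1736, -0.9848) = (0.0000 + 1.4586, 0.0000 + -8.2724) = (1.4586, -8.2724)
link 1: phi[1] = -80 + -15 = -95 deg
  cos(-95 deg) = -0.0872, sin(-95 deg) = -0.9962
  joint[2] = (1.4586, -8.2724) + 6.1 * (-0.0872, -0.9962) = (1.4586 + -0.5317, -8.2724 + -6.0768) = (0.9270, -14.3492)
link 2: phi[2] = -80 + -15 + 145 = 50 deg
  cos(50 deg) = 0.6428, sin(50 deg) = 0.7660
  joint[3] = (0.9270, -14.3492) + 3.3 * (0.6428, 0.7660) = (0.9270 + 2.1212, -14.3492 + 2.5279) = (3.0482, -11.8212)
End effector: (3.0482, -11.8212)

Answer: 3.0482 -11.8212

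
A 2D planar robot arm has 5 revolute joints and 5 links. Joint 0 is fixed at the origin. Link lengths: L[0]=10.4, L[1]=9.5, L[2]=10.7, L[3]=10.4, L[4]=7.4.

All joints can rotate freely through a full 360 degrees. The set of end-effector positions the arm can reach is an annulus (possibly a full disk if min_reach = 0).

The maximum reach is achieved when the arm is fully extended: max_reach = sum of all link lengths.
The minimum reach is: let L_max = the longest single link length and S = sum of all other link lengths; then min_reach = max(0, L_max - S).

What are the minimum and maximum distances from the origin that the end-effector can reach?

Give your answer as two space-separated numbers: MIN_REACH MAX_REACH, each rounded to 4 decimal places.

Answer: 0.0000 48.4000

Derivation:
Link lengths: [10.4, 9.5, 10.7, 10.4, 7.4]
max_reach = 10.4 + 9.5 + 10.7 + 10.4 + 7.4 = 48.4
L_max = max([10.4, 9.5, 10.7, 10.4, 7.4]) = 10.7
S (sum of others) = 48.4 - 10.7 = 37.7
min_reach = max(0, 10.7 - 37.7) = max(0, -27) = 0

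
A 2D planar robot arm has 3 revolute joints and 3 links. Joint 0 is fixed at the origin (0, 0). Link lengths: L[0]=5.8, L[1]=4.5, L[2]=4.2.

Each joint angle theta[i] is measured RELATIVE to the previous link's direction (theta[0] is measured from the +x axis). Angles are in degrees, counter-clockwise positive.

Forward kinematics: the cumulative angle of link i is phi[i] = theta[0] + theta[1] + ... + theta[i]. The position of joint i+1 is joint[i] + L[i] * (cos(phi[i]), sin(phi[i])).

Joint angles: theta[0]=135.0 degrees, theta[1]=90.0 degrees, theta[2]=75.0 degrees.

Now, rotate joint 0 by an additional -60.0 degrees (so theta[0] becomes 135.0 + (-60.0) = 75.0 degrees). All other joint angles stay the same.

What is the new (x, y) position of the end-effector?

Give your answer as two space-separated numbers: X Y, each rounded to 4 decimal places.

joint[0] = (0.0000, 0.0000)  (base)
link 0: phi[0] = 75 = 75 deg
  cos(75 deg) = 0.2588, sin(75 deg) = 0.9659
  joint[1] = (0.0000, 0.0000) + 5.8 * (0.2588, 0.9659) = (0.0000 + 1.5012, 0.0000 + 5.6024) = (1.5012, 5.6024)
link 1: phi[1] = 75 + 90 = 165 deg
  cos(165 deg) = -0.9659, sin(165 deg) = 0.2588
  joint[2] = (1.5012, 5.6024) + 4.5 * (-0.9659, 0.2588) = (1.5012 + -4.3467, 5.6024 + 1.1647) = (-2.8455, 6.7671)
link 2: phi[2] = 75 + 90 + 75 = 240 deg
  cos(240 deg) = -0.5000, sin(240 deg) = -0.8660
  joint[3] = (-2.8455, 6.7671) + 4.2 * (-0.5000, -0.8660) = (-2.8455 + -2.1000, 6.7671 + -3.6373) = (-4.9455, 3.1297)
End effector: (-4.9455, 3.1297)

Answer: -4.9455 3.1297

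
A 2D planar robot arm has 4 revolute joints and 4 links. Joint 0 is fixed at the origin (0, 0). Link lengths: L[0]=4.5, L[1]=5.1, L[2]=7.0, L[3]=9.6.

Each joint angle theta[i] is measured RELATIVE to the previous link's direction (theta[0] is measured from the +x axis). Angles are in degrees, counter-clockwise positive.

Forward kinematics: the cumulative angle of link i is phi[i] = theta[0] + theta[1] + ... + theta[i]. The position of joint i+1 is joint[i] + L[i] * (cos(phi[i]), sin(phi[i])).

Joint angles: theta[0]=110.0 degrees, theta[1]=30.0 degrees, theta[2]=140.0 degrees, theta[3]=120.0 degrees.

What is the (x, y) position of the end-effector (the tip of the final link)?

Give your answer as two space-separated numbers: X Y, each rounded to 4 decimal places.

joint[0] = (0.0000, 0.0000)  (base)
link 0: phi[0] = 110 = 110 deg
  cos(110 deg) = -0.3420, sin(110 deg) = 0.9397
  joint[1] = (0.0000, 0.0000) + 4.5 * (-0.3420, 0.9397) = (0.0000 + -1.5391, 0.0000 + 4.2286) = (-1.5391, 4.2286)
link 1: phi[1] = 110 + 30 = 140 deg
  cos(140 deg) = -0.7660, sin(140 deg) = 0.6428
  joint[2] = (-1.5391, 4.2286) + 5.1 * (-0.7660, 0.6428) = (-1.5391 + -3.9068, 4.2286 + 3.2782) = (-5.4459, 7.5068)
link 2: phi[2] = 110 + 30 + 140 = 280 deg
  cos(280 deg) = 0.1736, sin(280 deg) = -0.9848
  joint[3] = (-5.4459, 7.5068) + 7 * (0.1736, -0.9848) = (-5.4459 + 1.2155, 7.5068 + -6.8937) = (-4.2304, 0.6132)
link 3: phi[3] = 110 + 30 + 140 + 120 = 400 deg
  cos(400 deg) = 0.7660, sin(400 deg) = 0.6428
  joint[4] = (-4.2304, 0.6132) + 9.6 * (0.7660, 0.6428) = (-4.2304 + 7.3540, 0.6132 + 6.1708) = (3.1236, 6.7839)
End effector: (3.1236, 6.7839)

Answer: 3.1236 6.7839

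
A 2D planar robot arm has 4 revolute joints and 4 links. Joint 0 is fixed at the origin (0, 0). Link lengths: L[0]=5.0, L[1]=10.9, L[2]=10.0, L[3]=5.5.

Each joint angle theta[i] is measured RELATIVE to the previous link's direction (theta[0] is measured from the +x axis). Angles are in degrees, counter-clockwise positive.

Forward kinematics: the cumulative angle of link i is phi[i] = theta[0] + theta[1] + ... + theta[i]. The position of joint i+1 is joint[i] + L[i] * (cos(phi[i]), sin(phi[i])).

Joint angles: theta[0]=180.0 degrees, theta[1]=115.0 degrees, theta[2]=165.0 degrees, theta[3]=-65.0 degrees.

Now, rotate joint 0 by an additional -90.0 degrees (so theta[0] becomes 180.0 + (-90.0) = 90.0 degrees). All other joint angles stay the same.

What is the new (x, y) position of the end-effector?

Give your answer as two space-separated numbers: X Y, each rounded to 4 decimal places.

joint[0] = (0.0000, 0.0000)  (base)
link 0: phi[0] = 90 = 90 deg
  cos(90 deg) = 0.0000, sin(90 deg) = 1.0000
  joint[1] = (0.0000, 0.0000) + 5 * (0.0000, 1.0000) = (0.0000 + 0.0000, 0.0000 + 5.0000) = (0.0000, 5.0000)
link 1: phi[1] = 90 + 115 = 205 deg
  cos(205 deg) = -0.9063, sin(205 deg) = -0.4226
  joint[2] = (0.0000, 5.0000) + 10.9 * (-0.9063, -0.4226) = (0.0000 + -9.8788, 5.0000 + -4.6065) = (-9.8788, 0.3935)
link 2: phi[2] = 90 + 115 + 165 = 370 deg
  cos(370 deg) = 0.9848, sin(370 deg) = 0.1736
  joint[3] = (-9.8788, 0.3935) + 10 * (0.9848, 0.1736) = (-9.8788 + 9.8481, 0.3935 + 1.7365) = (-0.0307, 2.1299)
link 3: phi[3] = 90 + 115 + 165 + -65 = 305 deg
  cos(305 deg) = 0.5736, sin(305 deg) = -0.8192
  joint[4] = (-0.0307, 2.1299) + 5.5 * (0.5736, -0.8192) = (-0.0307 + 3.1547, 2.1299 + -4.5053) = (3.1240, -2.3754)
End effector: (3.1240, -2.3754)

Answer: 3.1240 -2.3754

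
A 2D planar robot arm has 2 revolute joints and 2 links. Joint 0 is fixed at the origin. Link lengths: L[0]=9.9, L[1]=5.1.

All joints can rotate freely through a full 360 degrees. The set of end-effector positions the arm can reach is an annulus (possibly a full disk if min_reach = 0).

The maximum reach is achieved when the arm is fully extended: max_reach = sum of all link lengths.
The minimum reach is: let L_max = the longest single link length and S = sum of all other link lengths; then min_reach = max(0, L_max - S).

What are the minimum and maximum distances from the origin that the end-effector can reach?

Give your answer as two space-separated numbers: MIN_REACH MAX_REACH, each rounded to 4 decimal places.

Link lengths: [9.9, 5.1]
max_reach = 9.9 + 5.1 = 15
L_max = max([9.9, 5.1]) = 9.9
S (sum of others) = 15 - 9.9 = 5.1
min_reach = max(0, 9.9 - 5.1) = max(0, 4.8) = 4.8

Answer: 4.8000 15.0000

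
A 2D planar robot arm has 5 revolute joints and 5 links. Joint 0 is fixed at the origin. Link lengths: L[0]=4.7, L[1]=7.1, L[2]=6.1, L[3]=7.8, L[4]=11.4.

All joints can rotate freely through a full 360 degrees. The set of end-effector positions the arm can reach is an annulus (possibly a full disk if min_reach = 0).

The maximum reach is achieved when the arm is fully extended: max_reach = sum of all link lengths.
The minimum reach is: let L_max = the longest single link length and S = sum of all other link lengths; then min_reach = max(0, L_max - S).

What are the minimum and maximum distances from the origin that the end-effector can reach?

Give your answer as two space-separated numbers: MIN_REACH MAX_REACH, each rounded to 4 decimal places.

Link lengths: [4.7, 7.1, 6.1, 7.8, 11.4]
max_reach = 4.7 + 7.1 + 6.1 + 7.8 + 11.4 = 37.1
L_max = max([4.7, 7.1, 6.1, 7.8, 11.4]) = 11.4
S (sum of others) = 37.1 - 11.4 = 25.7
min_reach = max(0, 11.4 - 25.7) = max(0, -14.3) = 0

Answer: 0.0000 37.1000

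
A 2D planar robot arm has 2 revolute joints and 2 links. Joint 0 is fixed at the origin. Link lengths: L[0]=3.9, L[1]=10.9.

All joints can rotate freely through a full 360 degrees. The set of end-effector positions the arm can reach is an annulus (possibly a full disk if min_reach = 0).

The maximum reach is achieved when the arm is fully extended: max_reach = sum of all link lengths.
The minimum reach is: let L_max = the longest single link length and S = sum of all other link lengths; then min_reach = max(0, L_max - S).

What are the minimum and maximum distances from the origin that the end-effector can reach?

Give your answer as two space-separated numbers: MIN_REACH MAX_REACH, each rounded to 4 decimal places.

Answer: 7.0000 14.8000

Derivation:
Link lengths: [3.9, 10.9]
max_reach = 3.9 + 10.9 = 14.8
L_max = max([3.9, 10.9]) = 10.9
S (sum of others) = 14.8 - 10.9 = 3.9
min_reach = max(0, 10.9 - 3.9) = max(0, 7) = 7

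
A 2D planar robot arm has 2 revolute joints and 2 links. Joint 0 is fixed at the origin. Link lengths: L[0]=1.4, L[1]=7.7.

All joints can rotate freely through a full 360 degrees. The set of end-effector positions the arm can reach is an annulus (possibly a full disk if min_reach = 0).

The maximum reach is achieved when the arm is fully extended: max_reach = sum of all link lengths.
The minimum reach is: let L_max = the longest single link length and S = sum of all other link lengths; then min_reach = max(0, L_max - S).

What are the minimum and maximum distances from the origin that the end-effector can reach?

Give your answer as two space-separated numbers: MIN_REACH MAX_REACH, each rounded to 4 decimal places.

Answer: 6.3000 9.1000

Derivation:
Link lengths: [1.4, 7.7]
max_reach = 1.4 + 7.7 = 9.1
L_max = max([1.4, 7.7]) = 7.7
S (sum of others) = 9.1 - 7.7 = 1.4
min_reach = max(0, 7.7 - 1.4) = max(0, 6.3) = 6.3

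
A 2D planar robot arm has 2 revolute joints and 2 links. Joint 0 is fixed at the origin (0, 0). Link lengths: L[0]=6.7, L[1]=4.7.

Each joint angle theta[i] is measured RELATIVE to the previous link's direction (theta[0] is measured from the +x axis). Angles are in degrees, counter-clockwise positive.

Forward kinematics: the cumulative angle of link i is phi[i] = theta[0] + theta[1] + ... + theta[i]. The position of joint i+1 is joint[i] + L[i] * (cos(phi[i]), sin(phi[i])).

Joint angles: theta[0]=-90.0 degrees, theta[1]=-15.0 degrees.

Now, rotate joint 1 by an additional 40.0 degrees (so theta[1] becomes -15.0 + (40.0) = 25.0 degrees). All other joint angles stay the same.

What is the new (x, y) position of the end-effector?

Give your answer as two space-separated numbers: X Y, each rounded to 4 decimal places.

Answer: 1.9863 -10.9596

Derivation:
joint[0] = (0.0000, 0.0000)  (base)
link 0: phi[0] = -90 = -90 deg
  cos(-90 deg) = 0.0000, sin(-90 deg) = -1.0000
  joint[1] = (0.0000, 0.0000) + 6.7 * (0.0000, -1.0000) = (0.0000 + 0.0000, 0.0000 + -6.7000) = (0.0000, -6.7000)
link 1: phi[1] = -90 + 25 = -65 deg
  cos(-65 deg) = 0.4226, sin(-65 deg) = -0.9063
  joint[2] = (0.0000, -6.7000) + 4.7 * (0.4226, -0.9063) = (0.0000 + 1.9863, -6.7000 + -4.2596) = (1.9863, -10.9596)
End effector: (1.9863, -10.9596)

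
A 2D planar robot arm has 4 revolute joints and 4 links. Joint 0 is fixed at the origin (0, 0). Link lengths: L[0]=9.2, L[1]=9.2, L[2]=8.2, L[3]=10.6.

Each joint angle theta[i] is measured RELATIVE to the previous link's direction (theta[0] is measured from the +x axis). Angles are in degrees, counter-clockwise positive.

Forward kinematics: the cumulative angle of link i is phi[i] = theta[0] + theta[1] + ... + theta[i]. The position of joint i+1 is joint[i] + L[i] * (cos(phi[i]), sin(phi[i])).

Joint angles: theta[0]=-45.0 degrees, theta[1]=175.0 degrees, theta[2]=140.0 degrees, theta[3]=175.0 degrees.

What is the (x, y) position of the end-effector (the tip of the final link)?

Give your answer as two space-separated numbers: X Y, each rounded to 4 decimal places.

Answer: 1.5156 2.9019

Derivation:
joint[0] = (0.0000, 0.0000)  (base)
link 0: phi[0] = -45 = -45 deg
  cos(-45 deg) = 0.7071, sin(-45 deg) = -0.7071
  joint[1] = (0.0000, 0.0000) + 9.2 * (0.7071, -0.7071) = (0.0000 + 6.5054, 0.0000 + -6.5054) = (6.5054, -6.5054)
link 1: phi[1] = -45 + 175 = 130 deg
  cos(130 deg) = -0.6428, sin(130 deg) = 0.7660
  joint[2] = (6.5054, -6.5054) + 9.2 * (-0.6428, 0.7660) = (6.5054 + -5.9136, -6.5054 + 7.0476) = (0.5917, 0.5422)
link 2: phi[2] = -45 + 175 + 140 = 270 deg
  cos(270 deg) = -0.0000, sin(270 deg) = -1.0000
  joint[3] = (0.5917, 0.5422) + 8.2 * (-0.0000, -1.0000) = (0.5917 + -0.0000, 0.5422 + -8.2000) = (0.5917, -7.6578)
link 3: phi[3] = -45 + 175 + 140 + 175 = 445 deg
  cos(445 deg) = 0.0872, sin(445 deg) = 0.9962
  joint[4] = (0.5917, -7.6578) + 10.6 * (0.0872, 0.9962) = (0.5917 + 0.9239, -7.6578 + 10.5597) = (1.5156, 2.9019)
End effector: (1.5156, 2.9019)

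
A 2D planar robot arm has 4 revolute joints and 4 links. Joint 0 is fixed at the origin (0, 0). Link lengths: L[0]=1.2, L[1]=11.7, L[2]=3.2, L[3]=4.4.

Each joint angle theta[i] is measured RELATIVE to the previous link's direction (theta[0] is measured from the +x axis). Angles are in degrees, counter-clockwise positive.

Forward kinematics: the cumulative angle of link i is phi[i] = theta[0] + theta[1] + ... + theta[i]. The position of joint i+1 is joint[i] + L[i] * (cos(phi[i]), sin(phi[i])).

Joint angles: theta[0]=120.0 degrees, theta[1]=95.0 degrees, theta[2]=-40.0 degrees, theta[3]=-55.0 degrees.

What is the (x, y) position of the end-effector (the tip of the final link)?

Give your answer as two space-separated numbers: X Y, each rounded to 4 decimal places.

joint[0] = (0.0000, 0.0000)  (base)
link 0: phi[0] = 120 = 120 deg
  cos(120 deg) = -0.5000, sin(120 deg) = 0.8660
  joint[1] = (0.0000, 0.0000) + 1.2 * (-0.5000, 0.8660) = (0.0000 + -0.6000, 0.0000 + 1.0392) = (-0.6000, 1.0392)
link 1: phi[1] = 120 + 95 = 215 deg
  cos(215 deg) = -0.8192, sin(215 deg) = -0.5736
  joint[2] = (-0.6000, 1.0392) + 11.7 * (-0.8192, -0.5736) = (-0.6000 + -9.5841, 1.0392 + -6.7108) = (-10.1841, -5.6716)
link 2: phi[2] = 120 + 95 + -40 = 175 deg
  cos(175 deg) = -0.9962, sin(175 deg) = 0.0872
  joint[3] = (-10.1841, -5.6716) + 3.2 * (-0.9962, 0.0872) = (-10.1841 + -3.1878, -5.6716 + 0.2789) = (-13.3719, -5.3927)
link 3: phi[3] = 120 + 95 + -40 + -55 = 120 deg
  cos(120 deg) = -0.5000, sin(120 deg) = 0.8660
  joint[4] = (-13.3719, -5.3927) + 4.4 * (-0.5000, 0.8660) = (-13.3719 + -2.2000, -5.3927 + 3.8105) = (-15.5719, -1.5822)
End effector: (-15.5719, -1.5822)

Answer: -15.5719 -1.5822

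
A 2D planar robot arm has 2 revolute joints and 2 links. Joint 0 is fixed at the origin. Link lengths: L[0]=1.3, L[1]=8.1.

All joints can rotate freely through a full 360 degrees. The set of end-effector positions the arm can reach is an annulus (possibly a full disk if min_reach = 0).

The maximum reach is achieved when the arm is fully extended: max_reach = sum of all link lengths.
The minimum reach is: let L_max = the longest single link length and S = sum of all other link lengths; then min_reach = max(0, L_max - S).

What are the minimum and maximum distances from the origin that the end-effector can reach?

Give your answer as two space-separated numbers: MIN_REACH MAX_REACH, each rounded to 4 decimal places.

Link lengths: [1.3, 8.1]
max_reach = 1.3 + 8.1 = 9.4
L_max = max([1.3, 8.1]) = 8.1
S (sum of others) = 9.4 - 8.1 = 1.3
min_reach = max(0, 8.1 - 1.3) = max(0, 6.8) = 6.8

Answer: 6.8000 9.4000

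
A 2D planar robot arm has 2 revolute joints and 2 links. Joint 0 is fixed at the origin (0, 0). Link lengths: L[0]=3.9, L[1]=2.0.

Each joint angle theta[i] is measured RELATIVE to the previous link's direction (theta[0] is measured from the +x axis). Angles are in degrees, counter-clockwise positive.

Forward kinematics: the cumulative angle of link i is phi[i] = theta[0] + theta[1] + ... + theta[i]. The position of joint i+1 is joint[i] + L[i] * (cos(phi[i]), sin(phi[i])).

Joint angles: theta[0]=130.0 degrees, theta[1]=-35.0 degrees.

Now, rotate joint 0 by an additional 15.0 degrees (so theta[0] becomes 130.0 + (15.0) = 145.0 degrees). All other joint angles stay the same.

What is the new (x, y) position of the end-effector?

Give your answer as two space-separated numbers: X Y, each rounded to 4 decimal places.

Answer: -3.8787 4.1163

Derivation:
joint[0] = (0.0000, 0.0000)  (base)
link 0: phi[0] = 145 = 145 deg
  cos(145 deg) = -0.8192, sin(145 deg) = 0.5736
  joint[1] = (0.0000, 0.0000) + 3.9 * (-0.8192, 0.5736) = (0.0000 + -3.1947, 0.0000 + 2.2369) = (-3.1947, 2.2369)
link 1: phi[1] = 145 + -35 = 110 deg
  cos(110 deg) = -0.3420, sin(110 deg) = 0.9397
  joint[2] = (-3.1947, 2.2369) + 2 * (-0.3420, 0.9397) = (-3.1947 + -0.6840, 2.2369 + 1.8794) = (-3.8787, 4.1163)
End effector: (-3.8787, 4.1163)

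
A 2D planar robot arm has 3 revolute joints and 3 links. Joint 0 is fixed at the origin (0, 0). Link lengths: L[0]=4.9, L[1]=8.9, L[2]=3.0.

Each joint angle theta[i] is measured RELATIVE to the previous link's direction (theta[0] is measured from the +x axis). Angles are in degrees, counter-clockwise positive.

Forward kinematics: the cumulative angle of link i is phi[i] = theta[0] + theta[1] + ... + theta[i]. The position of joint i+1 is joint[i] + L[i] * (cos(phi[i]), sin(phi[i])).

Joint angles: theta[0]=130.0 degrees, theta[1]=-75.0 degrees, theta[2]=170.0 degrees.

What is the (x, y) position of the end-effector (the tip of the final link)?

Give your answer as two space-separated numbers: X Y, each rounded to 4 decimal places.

joint[0] = (0.0000, 0.0000)  (base)
link 0: phi[0] = 130 = 130 deg
  cos(130 deg) = -0.6428, sin(130 deg) = 0.7660
  joint[1] = (0.0000, 0.0000) + 4.9 * (-0.6428, 0.7660) = (0.0000 + -3.1497, 0.0000 + 3.7536) = (-3.1497, 3.7536)
link 1: phi[1] = 130 + -75 = 55 deg
  cos(55 deg) = 0.5736, sin(55 deg) = 0.8192
  joint[2] = (-3.1497, 3.7536) + 8.9 * (0.5736, 0.8192) = (-3.1497 + 5.1048, 3.7536 + 7.2905) = (1.9552, 11.0441)
link 2: phi[2] = 130 + -75 + 170 = 225 deg
  cos(225 deg) = -0.7071, sin(225 deg) = -0.7071
  joint[3] = (1.9552, 11.0441) + 3 * (-0.7071, -0.7071) = (1.9552 + -2.1213, 11.0441 + -2.1213) = (-0.1661, 8.9228)
End effector: (-0.1661, 8.9228)

Answer: -0.1661 8.9228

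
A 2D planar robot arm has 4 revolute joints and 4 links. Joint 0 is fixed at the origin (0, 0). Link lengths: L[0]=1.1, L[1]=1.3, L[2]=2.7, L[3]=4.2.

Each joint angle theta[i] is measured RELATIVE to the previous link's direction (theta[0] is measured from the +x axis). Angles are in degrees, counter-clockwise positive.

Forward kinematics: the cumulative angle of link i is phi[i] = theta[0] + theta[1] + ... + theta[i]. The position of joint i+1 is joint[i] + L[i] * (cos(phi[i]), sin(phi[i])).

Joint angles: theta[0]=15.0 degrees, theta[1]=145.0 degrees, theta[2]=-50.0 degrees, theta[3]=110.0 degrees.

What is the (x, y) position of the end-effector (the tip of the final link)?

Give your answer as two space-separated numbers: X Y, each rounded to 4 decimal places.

joint[0] = (0.0000, 0.0000)  (base)
link 0: phi[0] = 15 = 15 deg
  cos(15 deg) = 0.9659, sin(15 deg) = 0.2588
  joint[1] = (0.0000, 0.0000) + 1.1 * (0.9659, 0.2588) = (0.0000 + 1.0625, 0.0000 + 0.2847) = (1.0625, 0.2847)
link 1: phi[1] = 15 + 145 = 160 deg
  cos(160 deg) = -0.9397, sin(160 deg) = 0.3420
  joint[2] = (1.0625, 0.2847) + 1.3 * (-0.9397, 0.3420) = (1.0625 + -1.2216, 0.2847 + 0.4446) = (-0.1591, 0.7293)
link 2: phi[2] = 15 + 145 + -50 = 110 deg
  cos(110 deg) = -0.3420, sin(110 deg) = 0.9397
  joint[3] = (-0.1591, 0.7293) + 2.7 * (-0.3420, 0.9397) = (-0.1591 + -0.9235, 0.7293 + 2.5372) = (-1.0825, 3.2665)
link 3: phi[3] = 15 + 145 + -50 + 110 = 220 deg
  cos(220 deg) = -0.7660, sin(220 deg) = -0.6428
  joint[4] = (-1.0825, 3.2665) + 4.2 * (-0.7660, -0.6428) = (-1.0825 + -3.2174, 3.2665 + -2.6997) = (-4.2999, 0.5668)
End effector: (-4.2999, 0.5668)

Answer: -4.2999 0.5668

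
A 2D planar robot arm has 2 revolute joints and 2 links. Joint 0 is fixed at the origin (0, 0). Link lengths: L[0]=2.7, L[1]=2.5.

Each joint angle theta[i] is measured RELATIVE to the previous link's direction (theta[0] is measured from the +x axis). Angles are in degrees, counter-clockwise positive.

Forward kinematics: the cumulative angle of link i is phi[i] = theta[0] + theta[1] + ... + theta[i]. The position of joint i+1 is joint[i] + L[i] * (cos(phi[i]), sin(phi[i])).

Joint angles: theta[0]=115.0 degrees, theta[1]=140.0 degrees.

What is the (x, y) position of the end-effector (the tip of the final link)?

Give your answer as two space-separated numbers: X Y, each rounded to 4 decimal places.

joint[0] = (0.0000, 0.0000)  (base)
link 0: phi[0] = 115 = 115 deg
  cos(115 deg) = -0.4226, sin(115 deg) = 0.9063
  joint[1] = (0.0000, 0.0000) + 2.7 * (-0.4226, 0.9063) = (0.0000 + -1.1411, 0.0000 + 2.4470) = (-1.1411, 2.4470)
link 1: phi[1] = 115 + 140 = 255 deg
  cos(255 deg) = -0.2588, sin(255 deg) = -0.9659
  joint[2] = (-1.1411, 2.4470) + 2.5 * (-0.2588, -0.9659) = (-1.1411 + -0.6470, 2.4470 + -2.4148) = (-1.7881, 0.0322)
End effector: (-1.7881, 0.0322)

Answer: -1.7881 0.0322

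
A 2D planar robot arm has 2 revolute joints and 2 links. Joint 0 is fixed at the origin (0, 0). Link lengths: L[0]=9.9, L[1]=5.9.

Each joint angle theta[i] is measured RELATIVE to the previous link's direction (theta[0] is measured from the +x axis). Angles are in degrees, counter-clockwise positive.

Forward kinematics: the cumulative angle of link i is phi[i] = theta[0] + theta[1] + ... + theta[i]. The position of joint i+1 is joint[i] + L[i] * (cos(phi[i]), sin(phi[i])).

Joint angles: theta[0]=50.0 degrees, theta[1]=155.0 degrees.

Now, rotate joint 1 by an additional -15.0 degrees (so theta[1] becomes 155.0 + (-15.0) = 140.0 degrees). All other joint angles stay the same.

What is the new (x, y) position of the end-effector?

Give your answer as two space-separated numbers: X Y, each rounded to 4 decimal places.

Answer: 0.5532 6.5593

Derivation:
joint[0] = (0.0000, 0.0000)  (base)
link 0: phi[0] = 50 = 50 deg
  cos(50 deg) = 0.6428, sin(50 deg) = 0.7660
  joint[1] = (0.0000, 0.0000) + 9.9 * (0.6428, 0.7660) = (0.0000 + 6.3636, 0.0000 + 7.5838) = (6.3636, 7.5838)
link 1: phi[1] = 50 + 140 = 190 deg
  cos(190 deg) = -0.9848, sin(190 deg) = -0.1736
  joint[2] = (6.3636, 7.5838) + 5.9 * (-0.9848, -0.1736) = (6.3636 + -5.8104, 7.5838 + -1.0245) = (0.5532, 6.5593)
End effector: (0.5532, 6.5593)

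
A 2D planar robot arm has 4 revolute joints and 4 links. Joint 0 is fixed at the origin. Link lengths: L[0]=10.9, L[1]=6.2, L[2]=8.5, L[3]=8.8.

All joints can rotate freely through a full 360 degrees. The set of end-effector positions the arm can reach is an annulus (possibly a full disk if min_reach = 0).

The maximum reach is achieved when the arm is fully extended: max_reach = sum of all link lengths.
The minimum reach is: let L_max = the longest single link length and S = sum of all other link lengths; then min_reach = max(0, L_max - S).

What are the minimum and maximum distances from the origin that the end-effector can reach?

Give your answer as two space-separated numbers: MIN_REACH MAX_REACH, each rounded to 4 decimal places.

Answer: 0.0000 34.4000

Derivation:
Link lengths: [10.9, 6.2, 8.5, 8.8]
max_reach = 10.9 + 6.2 + 8.5 + 8.8 = 34.4
L_max = max([10.9, 6.2, 8.5, 8.8]) = 10.9
S (sum of others) = 34.4 - 10.9 = 23.5
min_reach = max(0, 10.9 - 23.5) = max(0, -12.6) = 0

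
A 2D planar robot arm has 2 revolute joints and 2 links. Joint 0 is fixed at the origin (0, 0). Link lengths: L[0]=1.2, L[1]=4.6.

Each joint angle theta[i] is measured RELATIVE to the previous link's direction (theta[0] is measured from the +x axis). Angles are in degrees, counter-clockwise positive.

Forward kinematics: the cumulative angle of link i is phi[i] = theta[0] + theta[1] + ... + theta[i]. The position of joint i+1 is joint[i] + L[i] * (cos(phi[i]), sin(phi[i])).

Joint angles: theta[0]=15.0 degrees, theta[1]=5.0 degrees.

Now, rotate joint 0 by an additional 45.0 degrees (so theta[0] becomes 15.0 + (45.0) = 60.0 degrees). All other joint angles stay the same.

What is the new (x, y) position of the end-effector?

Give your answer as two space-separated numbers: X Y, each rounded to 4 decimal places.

joint[0] = (0.0000, 0.0000)  (base)
link 0: phi[0] = 60 = 60 deg
  cos(60 deg) = 0.5000, sin(60 deg) = 0.8660
  joint[1] = (0.0000, 0.0000) + 1.2 * (0.5000, 0.8660) = (0.0000 + 0.6000, 0.0000 + 1.0392) = (0.6000, 1.0392)
link 1: phi[1] = 60 + 5 = 65 deg
  cos(65 deg) = 0.4226, sin(65 deg) = 0.9063
  joint[2] = (0.6000, 1.0392) + 4.6 * (0.4226, 0.9063) = (0.6000 + 1.9440, 1.0392 + 4.1690) = (2.5440, 5.2082)
End effector: (2.5440, 5.2082)

Answer: 2.5440 5.2082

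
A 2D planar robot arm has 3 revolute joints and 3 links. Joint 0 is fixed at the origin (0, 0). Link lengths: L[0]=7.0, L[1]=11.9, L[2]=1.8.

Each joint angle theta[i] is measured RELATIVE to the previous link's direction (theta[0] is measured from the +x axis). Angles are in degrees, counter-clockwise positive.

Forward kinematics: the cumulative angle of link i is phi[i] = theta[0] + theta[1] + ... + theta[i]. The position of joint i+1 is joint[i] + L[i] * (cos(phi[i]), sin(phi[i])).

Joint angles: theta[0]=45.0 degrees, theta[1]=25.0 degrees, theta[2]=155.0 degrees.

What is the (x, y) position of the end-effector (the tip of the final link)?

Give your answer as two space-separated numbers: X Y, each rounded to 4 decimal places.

joint[0] = (0.0000, 0.0000)  (base)
link 0: phi[0] = 45 = 45 deg
  cos(45 deg) = 0.7071, sin(45 deg) = 0.7071
  joint[1] = (0.0000, 0.0000) + 7 * (0.7071, 0.7071) = (0.0000 + 4.9497, 0.0000 + 4.9497) = (4.9497, 4.9497)
link 1: phi[1] = 45 + 25 = 70 deg
  cos(70 deg) = 0.3420, sin(70 deg) = 0.9397
  joint[2] = (4.9497, 4.9497) + 11.9 * (0.3420, 0.9397) = (4.9497 + 4.0700, 4.9497 + 11.1823) = (9.0198, 16.1321)
link 2: phi[2] = 45 + 25 + 155 = 225 deg
  cos(225 deg) = -0.7071, sin(225 deg) = -0.7071
  joint[3] = (9.0198, 16.1321) + 1.8 * (-0.7071, -0.7071) = (9.0198 + -1.2728, 16.1321 + -1.2728) = (7.7470, 14.8593)
End effector: (7.7470, 14.8593)

Answer: 7.7470 14.8593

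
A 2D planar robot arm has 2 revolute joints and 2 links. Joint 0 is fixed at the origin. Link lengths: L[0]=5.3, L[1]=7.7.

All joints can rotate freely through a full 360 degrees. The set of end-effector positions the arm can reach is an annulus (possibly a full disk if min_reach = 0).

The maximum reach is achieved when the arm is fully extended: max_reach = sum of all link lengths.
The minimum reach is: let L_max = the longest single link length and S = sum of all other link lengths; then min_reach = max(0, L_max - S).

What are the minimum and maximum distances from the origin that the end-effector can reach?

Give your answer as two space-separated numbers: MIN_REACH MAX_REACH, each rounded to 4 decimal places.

Answer: 2.4000 13.0000

Derivation:
Link lengths: [5.3, 7.7]
max_reach = 5.3 + 7.7 = 13
L_max = max([5.3, 7.7]) = 7.7
S (sum of others) = 13 - 7.7 = 5.3
min_reach = max(0, 7.7 - 5.3) = max(0, 2.4) = 2.4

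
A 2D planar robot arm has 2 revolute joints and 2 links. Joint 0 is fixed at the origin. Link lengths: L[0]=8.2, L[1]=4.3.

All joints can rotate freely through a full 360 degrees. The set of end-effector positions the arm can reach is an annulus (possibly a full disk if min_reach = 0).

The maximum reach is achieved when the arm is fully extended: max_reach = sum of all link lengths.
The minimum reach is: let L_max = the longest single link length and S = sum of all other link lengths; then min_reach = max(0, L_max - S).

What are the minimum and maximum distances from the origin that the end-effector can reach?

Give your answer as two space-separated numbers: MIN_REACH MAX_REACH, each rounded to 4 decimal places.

Answer: 3.9000 12.5000

Derivation:
Link lengths: [8.2, 4.3]
max_reach = 8.2 + 4.3 = 12.5
L_max = max([8.2, 4.3]) = 8.2
S (sum of others) = 12.5 - 8.2 = 4.3
min_reach = max(0, 8.2 - 4.3) = max(0, 3.9) = 3.9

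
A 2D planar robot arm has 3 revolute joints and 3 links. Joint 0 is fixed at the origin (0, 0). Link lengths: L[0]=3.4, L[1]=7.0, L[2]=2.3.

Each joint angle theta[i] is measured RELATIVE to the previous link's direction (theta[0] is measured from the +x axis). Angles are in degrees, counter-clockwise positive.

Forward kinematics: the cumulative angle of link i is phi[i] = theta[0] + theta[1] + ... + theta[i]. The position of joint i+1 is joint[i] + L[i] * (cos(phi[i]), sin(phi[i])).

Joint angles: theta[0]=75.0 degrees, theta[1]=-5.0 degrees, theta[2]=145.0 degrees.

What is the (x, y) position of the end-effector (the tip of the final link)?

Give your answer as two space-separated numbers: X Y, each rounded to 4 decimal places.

Answer: 1.3901 8.5428

Derivation:
joint[0] = (0.0000, 0.0000)  (base)
link 0: phi[0] = 75 = 75 deg
  cos(75 deg) = 0.2588, sin(75 deg) = 0.9659
  joint[1] = (0.0000, 0.0000) + 3.4 * (0.2588, 0.9659) = (0.0000 + 0.8800, 0.0000 + 3.2841) = (0.8800, 3.2841)
link 1: phi[1] = 75 + -5 = 70 deg
  cos(70 deg) = 0.3420, sin(70 deg) = 0.9397
  joint[2] = (0.8800, 3.2841) + 7 * (0.3420, 0.9397) = (0.8800 + 2.3941, 3.2841 + 6.5778) = (3.2741, 9.8620)
link 2: phi[2] = 75 + -5 + 145 = 215 deg
  cos(215 deg) = -0.8192, sin(215 deg) = -0.5736
  joint[3] = (3.2741, 9.8620) + 2.3 * (-0.8192, -0.5736) = (3.2741 + -1.8840, 9.8620 + -1.3192) = (1.3901, 8.5428)
End effector: (1.3901, 8.5428)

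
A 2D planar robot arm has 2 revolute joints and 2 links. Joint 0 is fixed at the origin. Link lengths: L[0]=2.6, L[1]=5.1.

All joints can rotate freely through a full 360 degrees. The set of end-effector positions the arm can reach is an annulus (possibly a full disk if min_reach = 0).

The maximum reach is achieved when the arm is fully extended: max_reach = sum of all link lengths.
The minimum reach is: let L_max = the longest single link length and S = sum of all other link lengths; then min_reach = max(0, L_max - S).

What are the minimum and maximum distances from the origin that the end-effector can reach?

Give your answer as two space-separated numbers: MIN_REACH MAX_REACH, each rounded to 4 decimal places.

Answer: 2.5000 7.7000

Derivation:
Link lengths: [2.6, 5.1]
max_reach = 2.6 + 5.1 = 7.7
L_max = max([2.6, 5.1]) = 5.1
S (sum of others) = 7.7 - 5.1 = 2.6
min_reach = max(0, 5.1 - 2.6) = max(0, 2.5) = 2.5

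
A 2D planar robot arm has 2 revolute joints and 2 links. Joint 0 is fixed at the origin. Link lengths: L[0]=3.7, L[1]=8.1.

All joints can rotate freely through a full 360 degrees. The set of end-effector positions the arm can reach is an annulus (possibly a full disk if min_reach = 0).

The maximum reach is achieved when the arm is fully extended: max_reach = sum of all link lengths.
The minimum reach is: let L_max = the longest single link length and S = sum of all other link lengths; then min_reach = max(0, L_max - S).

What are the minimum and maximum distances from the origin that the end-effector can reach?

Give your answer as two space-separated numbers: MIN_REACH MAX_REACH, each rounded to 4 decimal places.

Link lengths: [3.7, 8.1]
max_reach = 3.7 + 8.1 = 11.8
L_max = max([3.7, 8.1]) = 8.1
S (sum of others) = 11.8 - 8.1 = 3.7
min_reach = max(0, 8.1 - 3.7) = max(0, 4.4) = 4.4

Answer: 4.4000 11.8000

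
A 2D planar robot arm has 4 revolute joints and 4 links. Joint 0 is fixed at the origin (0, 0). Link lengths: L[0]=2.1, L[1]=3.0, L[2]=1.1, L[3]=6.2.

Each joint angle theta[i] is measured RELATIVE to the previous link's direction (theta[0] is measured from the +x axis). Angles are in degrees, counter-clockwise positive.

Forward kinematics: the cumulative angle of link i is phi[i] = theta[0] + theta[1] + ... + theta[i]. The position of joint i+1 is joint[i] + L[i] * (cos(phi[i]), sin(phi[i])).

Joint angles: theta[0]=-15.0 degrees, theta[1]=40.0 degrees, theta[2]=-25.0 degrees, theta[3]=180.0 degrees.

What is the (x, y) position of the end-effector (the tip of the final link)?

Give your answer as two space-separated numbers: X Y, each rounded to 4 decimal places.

Answer: -0.3526 0.7243

Derivation:
joint[0] = (0.0000, 0.0000)  (base)
link 0: phi[0] = -15 = -15 deg
  cos(-15 deg) = 0.9659, sin(-15 deg) = -0.2588
  joint[1] = (0.0000, 0.0000) + 2.1 * (0.9659, -0.2588) = (0.0000 + 2.0284, 0.0000 + -0.5435) = (2.0284, -0.5435)
link 1: phi[1] = -15 + 40 = 25 deg
  cos(25 deg) = 0.9063, sin(25 deg) = 0.4226
  joint[2] = (2.0284, -0.5435) + 3 * (0.9063, 0.4226) = (2.0284 + 2.7189, -0.5435 + 1.2679) = (4.7474, 0.7243)
link 2: phi[2] = -15 + 40 + -25 = 0 deg
  cos(0 deg) = 1.0000, sin(0 deg) = 0.0000
  joint[3] = (4.7474, 0.7243) + 1.1 * (1.0000, 0.0000) = (4.7474 + 1.1000, 0.7243 + 0.0000) = (5.8474, 0.7243)
link 3: phi[3] = -15 + 40 + -25 + 180 = 180 deg
  cos(180 deg) = -1.0000, sin(180 deg) = 0.0000
  joint[4] = (5.8474, 0.7243) + 6.2 * (-1.0000, 0.0000) = (5.8474 + -6.2000, 0.7243 + 0.0000) = (-0.3526, 0.7243)
End effector: (-0.3526, 0.7243)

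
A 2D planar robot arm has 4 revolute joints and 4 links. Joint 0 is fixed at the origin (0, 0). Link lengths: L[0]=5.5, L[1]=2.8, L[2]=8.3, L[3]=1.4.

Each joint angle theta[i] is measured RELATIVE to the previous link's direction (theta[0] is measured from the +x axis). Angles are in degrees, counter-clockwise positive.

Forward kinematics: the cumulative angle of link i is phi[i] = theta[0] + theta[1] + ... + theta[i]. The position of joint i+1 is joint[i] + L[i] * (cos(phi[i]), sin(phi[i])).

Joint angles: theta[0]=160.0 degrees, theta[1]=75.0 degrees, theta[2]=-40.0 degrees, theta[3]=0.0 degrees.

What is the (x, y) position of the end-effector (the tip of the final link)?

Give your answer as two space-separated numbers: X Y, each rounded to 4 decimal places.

joint[0] = (0.0000, 0.0000)  (base)
link 0: phi[0] = 160 = 160 deg
  cos(160 deg) = -0.9397, sin(160 deg) = 0.3420
  joint[1] = (0.0000, 0.0000) + 5.5 * (-0.9397, 0.3420) = (0.0000 + -5.1683, 0.0000 + 1.8811) = (-5.1683, 1.8811)
link 1: phi[1] = 160 + 75 = 235 deg
  cos(235 deg) = -0.5736, sin(235 deg) = -0.8192
  joint[2] = (-5.1683, 1.8811) + 2.8 * (-0.5736, -0.8192) = (-5.1683 + -1.6060, 1.8811 + -2.2936) = (-6.7743, -0.4125)
link 2: phi[2] = 160 + 75 + -40 = 195 deg
  cos(195 deg) = -0.9659, sin(195 deg) = -0.2588
  joint[3] = (-6.7743, -0.4125) + 8.3 * (-0.9659, -0.2588) = (-6.7743 + -8.0172, -0.4125 + -2.1482) = (-14.7915, -2.5607)
link 3: phi[3] = 160 + 75 + -40 + 0 = 195 deg
  cos(195 deg) = -0.9659, sin(195 deg) = -0.2588
  joint[4] = (-14.7915, -2.5607) + 1.4 * (-0.9659, -0.2588) = (-14.7915 + -1.3523, -2.5607 + -0.3623) = (-16.1438, -2.9231)
End effector: (-16.1438, -2.9231)

Answer: -16.1438 -2.9231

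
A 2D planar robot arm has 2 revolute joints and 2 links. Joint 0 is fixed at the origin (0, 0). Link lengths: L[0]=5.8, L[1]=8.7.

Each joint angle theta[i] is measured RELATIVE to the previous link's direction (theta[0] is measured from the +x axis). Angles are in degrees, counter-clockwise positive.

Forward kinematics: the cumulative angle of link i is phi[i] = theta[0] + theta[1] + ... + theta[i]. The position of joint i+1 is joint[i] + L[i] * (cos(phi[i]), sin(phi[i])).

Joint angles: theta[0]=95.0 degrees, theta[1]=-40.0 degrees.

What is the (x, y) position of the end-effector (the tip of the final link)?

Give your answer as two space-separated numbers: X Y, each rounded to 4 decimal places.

joint[0] = (0.0000, 0.0000)  (base)
link 0: phi[0] = 95 = 95 deg
  cos(95 deg) = -0.0872, sin(95 deg) = 0.9962
  joint[1] = (0.0000, 0.0000) + 5.8 * (-0.0872, 0.9962) = (0.0000 + -0.5055, 0.0000 + 5.7779) = (-0.5055, 5.7779)
link 1: phi[1] = 95 + -40 = 55 deg
  cos(55 deg) = 0.5736, sin(55 deg) = 0.8192
  joint[2] = (-0.5055, 5.7779) + 8.7 * (0.5736, 0.8192) = (-0.5055 + 4.9901, 5.7779 + 7.1266) = (4.4846, 12.9046)
End effector: (4.4846, 12.9046)

Answer: 4.4846 12.9046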